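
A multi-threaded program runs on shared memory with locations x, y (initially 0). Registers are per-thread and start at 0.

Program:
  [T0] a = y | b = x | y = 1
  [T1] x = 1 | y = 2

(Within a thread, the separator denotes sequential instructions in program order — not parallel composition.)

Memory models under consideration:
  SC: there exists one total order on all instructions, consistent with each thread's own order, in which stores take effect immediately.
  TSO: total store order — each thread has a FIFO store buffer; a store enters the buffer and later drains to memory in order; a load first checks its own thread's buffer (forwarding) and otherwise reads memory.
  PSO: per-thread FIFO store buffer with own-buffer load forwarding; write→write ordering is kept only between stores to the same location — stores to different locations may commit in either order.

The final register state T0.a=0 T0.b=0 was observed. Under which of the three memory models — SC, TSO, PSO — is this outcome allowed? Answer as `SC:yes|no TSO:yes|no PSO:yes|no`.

SC:yes TSO:yes PSO:yes

outcome vector order: (T0.a,T0.b)
SC: 3 outcomes — {00 01 21}
TSO: 3 outcomes — {00 01 21}
PSO: 4 outcomes — {00 01 20 21}
target 00 ∈ {SC,TSO,PSO}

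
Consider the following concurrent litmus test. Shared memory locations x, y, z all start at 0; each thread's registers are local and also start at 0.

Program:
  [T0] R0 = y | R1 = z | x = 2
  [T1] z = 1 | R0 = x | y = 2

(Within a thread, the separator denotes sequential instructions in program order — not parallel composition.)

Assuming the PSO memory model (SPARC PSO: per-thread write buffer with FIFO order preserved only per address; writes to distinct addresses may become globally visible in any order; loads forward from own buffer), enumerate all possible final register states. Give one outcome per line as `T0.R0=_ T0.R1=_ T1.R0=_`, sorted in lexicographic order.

T0.R0=0 T0.R1=0 T1.R0=0
T0.R0=0 T0.R1=0 T1.R0=2
T0.R0=0 T0.R1=1 T1.R0=0
T0.R0=0 T0.R1=1 T1.R0=2
T0.R0=2 T0.R1=0 T1.R0=0
T0.R0=2 T0.R1=1 T1.R0=0

outcome vector order: (T0.R0,T0.R1,T1.R0)
|PSO outcomes| = 6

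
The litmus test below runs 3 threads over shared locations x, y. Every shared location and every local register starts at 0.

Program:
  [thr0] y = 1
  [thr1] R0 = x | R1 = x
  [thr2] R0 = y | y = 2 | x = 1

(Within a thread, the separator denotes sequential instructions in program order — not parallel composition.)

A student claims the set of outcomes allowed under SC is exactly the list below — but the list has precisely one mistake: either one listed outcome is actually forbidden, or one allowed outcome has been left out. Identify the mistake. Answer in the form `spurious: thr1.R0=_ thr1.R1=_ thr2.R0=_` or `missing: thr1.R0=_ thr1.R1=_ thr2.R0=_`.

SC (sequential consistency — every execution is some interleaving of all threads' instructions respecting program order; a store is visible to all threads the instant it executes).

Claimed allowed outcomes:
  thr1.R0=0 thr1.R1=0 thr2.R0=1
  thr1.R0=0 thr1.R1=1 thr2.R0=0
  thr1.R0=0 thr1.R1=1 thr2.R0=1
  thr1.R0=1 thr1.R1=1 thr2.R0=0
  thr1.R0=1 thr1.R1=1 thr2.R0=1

outcome vector order: (thr1.R0,thr1.R1,thr2.R0)
[SC] allowed = {<0 0 0>; <0 0 1>; <0 1 0>; <0 1 1>; <1 1 0>; <1 1 1>}
SC∖claimed = {<0 0 0>}

missing: thr1.R0=0 thr1.R1=0 thr2.R0=0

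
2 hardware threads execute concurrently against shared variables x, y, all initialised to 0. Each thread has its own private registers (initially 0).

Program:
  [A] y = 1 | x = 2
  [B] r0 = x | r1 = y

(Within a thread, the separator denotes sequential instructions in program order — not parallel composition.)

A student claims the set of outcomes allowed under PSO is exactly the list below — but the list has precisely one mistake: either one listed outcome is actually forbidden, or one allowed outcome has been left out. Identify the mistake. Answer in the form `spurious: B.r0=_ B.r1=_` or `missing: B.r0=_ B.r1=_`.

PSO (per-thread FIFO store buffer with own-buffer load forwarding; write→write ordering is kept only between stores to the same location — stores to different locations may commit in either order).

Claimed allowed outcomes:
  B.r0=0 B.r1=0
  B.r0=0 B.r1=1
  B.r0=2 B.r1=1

outcome vector order: (B.r0,B.r1)
[PSO] allowed = {0/0 0/1 2/0 2/1}
PSO∖claimed = {2/0}

missing: B.r0=2 B.r1=0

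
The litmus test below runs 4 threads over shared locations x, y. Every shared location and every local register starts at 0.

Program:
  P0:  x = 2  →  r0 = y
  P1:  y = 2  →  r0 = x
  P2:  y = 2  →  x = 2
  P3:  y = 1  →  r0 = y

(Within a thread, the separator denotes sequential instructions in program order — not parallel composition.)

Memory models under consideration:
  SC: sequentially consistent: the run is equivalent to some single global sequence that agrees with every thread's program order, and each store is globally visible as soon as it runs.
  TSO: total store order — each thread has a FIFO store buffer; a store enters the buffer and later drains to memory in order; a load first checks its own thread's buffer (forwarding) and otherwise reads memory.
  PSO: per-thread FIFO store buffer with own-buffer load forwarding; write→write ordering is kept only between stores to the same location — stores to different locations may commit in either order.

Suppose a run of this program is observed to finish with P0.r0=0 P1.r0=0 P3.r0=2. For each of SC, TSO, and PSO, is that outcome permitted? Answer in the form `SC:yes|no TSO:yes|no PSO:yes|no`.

SC:no TSO:yes PSO:yes

outcome vector order: (P0.r0,P1.r0,P3.r0)
SC: 10 outcomes — {(0,2,1) (0,2,2) (1,0,1) (1,0,2) (1,2,1) (1,2,2) (2,0,1) (2,0,2) (2,2,1) (2,2,2)}
TSO: 12 outcomes — {(0,0,1) (0,0,2) (0,2,1) (0,2,2) (1,0,1) (1,0,2) (1,2,1) (1,2,2) (2,0,1) (2,0,2) (2,2,1) (2,2,2)}
PSO: 12 outcomes — {(0,0,1) (0,0,2) (0,2,1) (0,2,2) (1,0,1) (1,0,2) (1,2,1) (1,2,2) (2,0,1) (2,0,2) (2,2,1) (2,2,2)}
target (0,0,2) ∈ {TSO,PSO}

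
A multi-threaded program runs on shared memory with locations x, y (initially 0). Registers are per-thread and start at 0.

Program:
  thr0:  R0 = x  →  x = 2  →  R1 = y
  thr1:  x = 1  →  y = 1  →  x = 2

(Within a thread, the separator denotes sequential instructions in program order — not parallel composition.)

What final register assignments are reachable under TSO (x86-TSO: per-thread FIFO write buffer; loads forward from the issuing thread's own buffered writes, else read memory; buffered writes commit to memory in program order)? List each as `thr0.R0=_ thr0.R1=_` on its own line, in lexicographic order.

outcome vector order: (thr0.R0,thr0.R1)
|TSO outcomes| = 5

thr0.R0=0 thr0.R1=0
thr0.R0=0 thr0.R1=1
thr0.R0=1 thr0.R1=0
thr0.R0=1 thr0.R1=1
thr0.R0=2 thr0.R1=1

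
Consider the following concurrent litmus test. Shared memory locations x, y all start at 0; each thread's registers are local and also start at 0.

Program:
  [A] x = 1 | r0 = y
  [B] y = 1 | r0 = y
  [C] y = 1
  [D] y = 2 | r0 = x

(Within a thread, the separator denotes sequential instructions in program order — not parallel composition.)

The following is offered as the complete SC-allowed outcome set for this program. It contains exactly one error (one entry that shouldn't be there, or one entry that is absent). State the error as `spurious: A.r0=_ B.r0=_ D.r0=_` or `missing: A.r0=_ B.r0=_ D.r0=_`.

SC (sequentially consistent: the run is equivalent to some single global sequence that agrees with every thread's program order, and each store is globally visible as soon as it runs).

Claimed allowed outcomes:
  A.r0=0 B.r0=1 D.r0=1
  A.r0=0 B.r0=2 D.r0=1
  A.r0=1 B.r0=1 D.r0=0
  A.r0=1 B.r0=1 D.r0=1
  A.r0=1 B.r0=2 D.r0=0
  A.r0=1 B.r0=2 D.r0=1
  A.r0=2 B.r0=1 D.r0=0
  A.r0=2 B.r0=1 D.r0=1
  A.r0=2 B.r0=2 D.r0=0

outcome vector order: (A.r0,B.r0,D.r0)
SC (10): 011 021 110 111 120 121 210 211 220 221
SC∖claimed = {221}

missing: A.r0=2 B.r0=2 D.r0=1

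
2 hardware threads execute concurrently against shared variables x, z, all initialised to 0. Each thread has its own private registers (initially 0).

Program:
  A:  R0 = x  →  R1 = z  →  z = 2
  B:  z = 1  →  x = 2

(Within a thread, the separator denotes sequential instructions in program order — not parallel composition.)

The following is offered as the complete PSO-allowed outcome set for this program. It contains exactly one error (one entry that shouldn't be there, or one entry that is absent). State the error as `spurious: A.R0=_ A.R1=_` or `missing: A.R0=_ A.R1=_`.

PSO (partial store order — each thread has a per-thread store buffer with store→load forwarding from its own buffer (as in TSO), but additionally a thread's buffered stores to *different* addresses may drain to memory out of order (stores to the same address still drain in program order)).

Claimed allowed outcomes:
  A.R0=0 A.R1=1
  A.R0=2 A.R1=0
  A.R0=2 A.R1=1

outcome vector order: (A.R0,A.R1)
[PSO] allowed = {0/0 0/1 2/0 2/1}
PSO∖claimed = {0/0}

missing: A.R0=0 A.R1=0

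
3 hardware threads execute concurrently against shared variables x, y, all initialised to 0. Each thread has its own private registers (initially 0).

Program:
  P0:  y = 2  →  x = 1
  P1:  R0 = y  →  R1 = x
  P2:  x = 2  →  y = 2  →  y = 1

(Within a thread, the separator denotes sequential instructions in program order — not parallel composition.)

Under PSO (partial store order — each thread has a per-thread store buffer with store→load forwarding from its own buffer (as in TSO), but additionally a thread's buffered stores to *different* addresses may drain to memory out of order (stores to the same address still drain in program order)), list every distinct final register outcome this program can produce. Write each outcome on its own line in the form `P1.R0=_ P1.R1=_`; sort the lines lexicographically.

P1.R0=0 P1.R1=0
P1.R0=0 P1.R1=1
P1.R0=0 P1.R1=2
P1.R0=1 P1.R1=0
P1.R0=1 P1.R1=1
P1.R0=1 P1.R1=2
P1.R0=2 P1.R1=0
P1.R0=2 P1.R1=1
P1.R0=2 P1.R1=2

outcome vector order: (P1.R0,P1.R1)
|PSO outcomes| = 9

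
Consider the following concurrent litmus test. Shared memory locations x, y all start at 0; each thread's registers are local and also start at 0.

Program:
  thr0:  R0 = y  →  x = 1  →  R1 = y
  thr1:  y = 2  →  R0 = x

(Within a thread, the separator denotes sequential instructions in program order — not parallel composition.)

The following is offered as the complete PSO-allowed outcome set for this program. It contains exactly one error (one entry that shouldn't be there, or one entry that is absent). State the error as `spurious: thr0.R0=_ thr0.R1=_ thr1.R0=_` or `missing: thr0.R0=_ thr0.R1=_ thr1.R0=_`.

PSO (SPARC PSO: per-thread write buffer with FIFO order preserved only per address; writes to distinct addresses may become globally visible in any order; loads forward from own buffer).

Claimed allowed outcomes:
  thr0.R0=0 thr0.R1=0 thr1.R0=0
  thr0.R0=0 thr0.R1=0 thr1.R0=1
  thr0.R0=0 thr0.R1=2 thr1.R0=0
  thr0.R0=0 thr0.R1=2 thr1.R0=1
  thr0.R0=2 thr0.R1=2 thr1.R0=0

outcome vector order: (thr0.R0,thr0.R1,thr1.R0)
[PSO] allowed = {0/0/0; 0/0/1; 0/2/0; 0/2/1; 2/2/0; 2/2/1}
PSO∖claimed = {2/2/1}

missing: thr0.R0=2 thr0.R1=2 thr1.R0=1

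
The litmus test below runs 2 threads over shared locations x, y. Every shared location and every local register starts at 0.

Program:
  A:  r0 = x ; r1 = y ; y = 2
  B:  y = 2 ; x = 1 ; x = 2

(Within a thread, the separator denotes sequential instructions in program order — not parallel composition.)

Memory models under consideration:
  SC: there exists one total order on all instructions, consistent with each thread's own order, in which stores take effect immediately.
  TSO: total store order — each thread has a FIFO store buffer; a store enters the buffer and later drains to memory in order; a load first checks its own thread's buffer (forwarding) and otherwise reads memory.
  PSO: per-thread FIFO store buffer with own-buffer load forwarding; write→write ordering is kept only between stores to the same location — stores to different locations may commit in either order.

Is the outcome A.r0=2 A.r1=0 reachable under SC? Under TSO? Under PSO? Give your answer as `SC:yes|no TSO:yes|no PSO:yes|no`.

outcome vector order: (A.r0,A.r1)
SC (4): 0/0 0/2 1/2 2/2
TSO (4): 0/0 0/2 1/2 2/2
PSO (6): 0/0 0/2 1/0 1/2 2/0 2/2
target 2/0 ∈ {PSO}

SC:no TSO:no PSO:yes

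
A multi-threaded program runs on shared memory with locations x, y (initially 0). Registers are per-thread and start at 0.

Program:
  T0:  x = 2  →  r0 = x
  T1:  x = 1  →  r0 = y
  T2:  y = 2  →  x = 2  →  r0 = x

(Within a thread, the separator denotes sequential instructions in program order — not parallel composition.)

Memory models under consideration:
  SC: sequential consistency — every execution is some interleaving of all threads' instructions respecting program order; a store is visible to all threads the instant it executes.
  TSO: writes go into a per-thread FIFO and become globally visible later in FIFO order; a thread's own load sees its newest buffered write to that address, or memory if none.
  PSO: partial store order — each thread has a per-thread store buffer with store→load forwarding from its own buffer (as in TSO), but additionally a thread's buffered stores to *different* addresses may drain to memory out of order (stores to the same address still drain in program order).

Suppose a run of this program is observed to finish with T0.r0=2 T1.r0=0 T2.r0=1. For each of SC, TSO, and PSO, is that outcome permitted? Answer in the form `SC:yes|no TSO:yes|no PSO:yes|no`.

SC:no TSO:yes PSO:yes

outcome vector order: (T0.r0,T1.r0,T2.r0)
SC: 6 outcomes — {102; 121; 122; 202; 221; 222}
TSO: 8 outcomes — {101; 102; 121; 122; 201; 202; 221; 222}
PSO: 8 outcomes — {101; 102; 121; 122; 201; 202; 221; 222}
target 201 ∈ {TSO,PSO}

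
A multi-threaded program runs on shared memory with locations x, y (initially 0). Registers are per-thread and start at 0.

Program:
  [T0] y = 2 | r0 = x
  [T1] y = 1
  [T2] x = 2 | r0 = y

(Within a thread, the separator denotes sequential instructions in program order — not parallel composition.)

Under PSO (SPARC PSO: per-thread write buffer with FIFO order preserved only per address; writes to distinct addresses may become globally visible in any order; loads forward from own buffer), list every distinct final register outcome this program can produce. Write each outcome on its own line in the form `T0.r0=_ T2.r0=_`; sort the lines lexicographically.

outcome vector order: (T0.r0,T2.r0)
|PSO outcomes| = 6

T0.r0=0 T2.r0=0
T0.r0=0 T2.r0=1
T0.r0=0 T2.r0=2
T0.r0=2 T2.r0=0
T0.r0=2 T2.r0=1
T0.r0=2 T2.r0=2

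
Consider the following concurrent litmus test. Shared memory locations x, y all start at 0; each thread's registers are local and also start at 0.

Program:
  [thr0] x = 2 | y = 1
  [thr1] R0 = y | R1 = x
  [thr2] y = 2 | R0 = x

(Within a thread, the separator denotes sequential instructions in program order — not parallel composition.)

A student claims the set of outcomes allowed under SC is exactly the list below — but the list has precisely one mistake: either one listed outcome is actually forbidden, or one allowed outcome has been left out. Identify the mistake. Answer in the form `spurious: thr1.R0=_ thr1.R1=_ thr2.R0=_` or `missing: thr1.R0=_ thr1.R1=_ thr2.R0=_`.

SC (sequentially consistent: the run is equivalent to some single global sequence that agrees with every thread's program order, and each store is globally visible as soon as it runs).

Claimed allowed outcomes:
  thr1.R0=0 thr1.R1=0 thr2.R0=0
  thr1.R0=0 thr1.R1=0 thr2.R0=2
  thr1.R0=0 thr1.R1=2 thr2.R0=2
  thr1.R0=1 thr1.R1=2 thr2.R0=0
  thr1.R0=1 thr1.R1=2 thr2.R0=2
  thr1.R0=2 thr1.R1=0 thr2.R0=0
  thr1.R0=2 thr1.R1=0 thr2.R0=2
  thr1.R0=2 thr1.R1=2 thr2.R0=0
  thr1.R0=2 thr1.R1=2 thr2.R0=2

missing: thr1.R0=0 thr1.R1=2 thr2.R0=0

outcome vector order: (thr1.R0,thr1.R1,thr2.R0)
[SC] allowed = {<0 0 0> <0 0 2> <0 2 0> <0 2 2> <1 2 0> <1 2 2> <2 0 0> <2 0 2> <2 2 0> <2 2 2>}
SC∖claimed = {<0 2 0>}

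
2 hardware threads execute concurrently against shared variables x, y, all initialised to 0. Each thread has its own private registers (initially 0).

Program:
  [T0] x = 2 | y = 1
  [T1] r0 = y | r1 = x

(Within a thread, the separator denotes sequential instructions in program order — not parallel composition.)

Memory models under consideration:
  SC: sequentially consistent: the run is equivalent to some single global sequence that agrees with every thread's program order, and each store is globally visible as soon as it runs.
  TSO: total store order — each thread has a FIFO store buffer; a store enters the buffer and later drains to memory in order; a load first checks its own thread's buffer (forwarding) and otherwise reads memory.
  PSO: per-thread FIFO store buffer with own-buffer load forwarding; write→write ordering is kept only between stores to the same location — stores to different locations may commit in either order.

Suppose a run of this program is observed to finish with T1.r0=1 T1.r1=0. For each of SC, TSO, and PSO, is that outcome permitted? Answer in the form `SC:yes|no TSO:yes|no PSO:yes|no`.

outcome vector order: (T1.r0,T1.r1)
[SC] allowed = {(0,0) (0,2) (1,2)}
[TSO] allowed = {(0,0) (0,2) (1,2)}
[PSO] allowed = {(0,0) (0,2) (1,0) (1,2)}
target (1,0) ∈ {PSO}

SC:no TSO:no PSO:yes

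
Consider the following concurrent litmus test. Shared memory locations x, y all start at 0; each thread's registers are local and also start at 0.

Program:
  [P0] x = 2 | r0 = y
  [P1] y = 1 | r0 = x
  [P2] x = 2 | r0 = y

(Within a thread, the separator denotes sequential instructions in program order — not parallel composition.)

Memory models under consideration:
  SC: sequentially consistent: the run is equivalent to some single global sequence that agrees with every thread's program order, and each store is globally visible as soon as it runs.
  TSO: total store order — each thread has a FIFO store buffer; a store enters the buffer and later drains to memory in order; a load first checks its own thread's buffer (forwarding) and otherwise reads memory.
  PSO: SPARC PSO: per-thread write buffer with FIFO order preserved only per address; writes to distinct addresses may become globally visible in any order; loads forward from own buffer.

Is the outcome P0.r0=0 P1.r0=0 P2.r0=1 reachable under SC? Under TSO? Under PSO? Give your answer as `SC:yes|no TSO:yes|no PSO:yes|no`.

outcome vector order: (P0.r0,P1.r0,P2.r0)
[SC] allowed = {020; 021; 101; 120; 121}
[TSO] allowed = {000; 001; 020; 021; 100; 101; 120; 121}
[PSO] allowed = {000; 001; 020; 021; 100; 101; 120; 121}
target 001 ∈ {TSO,PSO}

SC:no TSO:yes PSO:yes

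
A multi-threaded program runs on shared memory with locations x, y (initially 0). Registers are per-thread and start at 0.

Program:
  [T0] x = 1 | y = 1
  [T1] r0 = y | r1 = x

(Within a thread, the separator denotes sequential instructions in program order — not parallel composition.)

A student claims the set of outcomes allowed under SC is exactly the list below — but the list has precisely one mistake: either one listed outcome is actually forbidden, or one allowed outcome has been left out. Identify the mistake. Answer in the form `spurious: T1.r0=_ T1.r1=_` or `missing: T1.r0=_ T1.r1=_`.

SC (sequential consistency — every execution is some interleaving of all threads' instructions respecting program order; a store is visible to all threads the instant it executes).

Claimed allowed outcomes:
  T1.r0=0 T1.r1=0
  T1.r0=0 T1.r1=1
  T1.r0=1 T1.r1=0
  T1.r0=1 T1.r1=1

spurious: T1.r0=1 T1.r1=0

outcome vector order: (T1.r0,T1.r1)
[SC] allowed = {00, 01, 11}
claimed∖SC = {10}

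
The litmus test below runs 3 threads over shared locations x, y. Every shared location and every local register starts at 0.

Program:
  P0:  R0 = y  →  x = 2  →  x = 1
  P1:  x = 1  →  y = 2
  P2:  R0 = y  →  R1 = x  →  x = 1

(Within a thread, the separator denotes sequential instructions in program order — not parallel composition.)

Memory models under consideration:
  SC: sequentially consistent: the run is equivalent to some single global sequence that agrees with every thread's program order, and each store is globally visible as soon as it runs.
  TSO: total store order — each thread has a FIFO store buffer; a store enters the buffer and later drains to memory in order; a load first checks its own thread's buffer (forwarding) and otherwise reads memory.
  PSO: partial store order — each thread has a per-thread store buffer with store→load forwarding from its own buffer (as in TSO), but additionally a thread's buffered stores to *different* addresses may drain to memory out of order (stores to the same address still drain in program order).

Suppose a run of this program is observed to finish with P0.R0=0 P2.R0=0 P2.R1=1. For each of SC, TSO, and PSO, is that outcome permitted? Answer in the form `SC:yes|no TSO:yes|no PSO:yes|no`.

outcome vector order: (P0.R0,P2.R0,P2.R1)
SC (10): <0 0 0> <0 0 1> <0 0 2> <0 2 1> <0 2 2> <2 0 0> <2 0 1> <2 0 2> <2 2 1> <2 2 2>
TSO (10): <0 0 0> <0 0 1> <0 0 2> <0 2 1> <0 2 2> <2 0 0> <2 0 1> <2 0 2> <2 2 1> <2 2 2>
PSO (12): <0 0 0> <0 0 1> <0 0 2> <0 2 0> <0 2 1> <0 2 2> <2 0 0> <2 0 1> <2 0 2> <2 2 0> <2 2 1> <2 2 2>
target <0 0 1> ∈ {SC,TSO,PSO}

SC:yes TSO:yes PSO:yes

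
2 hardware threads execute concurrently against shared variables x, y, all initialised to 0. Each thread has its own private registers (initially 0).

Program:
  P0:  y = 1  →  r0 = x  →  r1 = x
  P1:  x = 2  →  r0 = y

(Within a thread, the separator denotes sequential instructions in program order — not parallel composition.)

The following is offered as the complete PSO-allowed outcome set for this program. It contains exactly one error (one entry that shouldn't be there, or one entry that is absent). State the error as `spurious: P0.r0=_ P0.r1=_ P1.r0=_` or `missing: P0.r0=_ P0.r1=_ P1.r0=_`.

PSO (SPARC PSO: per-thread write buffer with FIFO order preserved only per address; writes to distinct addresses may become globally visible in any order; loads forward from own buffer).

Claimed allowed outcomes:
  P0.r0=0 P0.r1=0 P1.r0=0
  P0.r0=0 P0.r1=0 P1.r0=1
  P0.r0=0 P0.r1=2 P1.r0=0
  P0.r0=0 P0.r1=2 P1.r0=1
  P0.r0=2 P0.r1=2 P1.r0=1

outcome vector order: (P0.r0,P0.r1,P1.r0)
PSO: 6 outcomes — {000 001 020 021 220 221}
PSO∖claimed = {220}

missing: P0.r0=2 P0.r1=2 P1.r0=0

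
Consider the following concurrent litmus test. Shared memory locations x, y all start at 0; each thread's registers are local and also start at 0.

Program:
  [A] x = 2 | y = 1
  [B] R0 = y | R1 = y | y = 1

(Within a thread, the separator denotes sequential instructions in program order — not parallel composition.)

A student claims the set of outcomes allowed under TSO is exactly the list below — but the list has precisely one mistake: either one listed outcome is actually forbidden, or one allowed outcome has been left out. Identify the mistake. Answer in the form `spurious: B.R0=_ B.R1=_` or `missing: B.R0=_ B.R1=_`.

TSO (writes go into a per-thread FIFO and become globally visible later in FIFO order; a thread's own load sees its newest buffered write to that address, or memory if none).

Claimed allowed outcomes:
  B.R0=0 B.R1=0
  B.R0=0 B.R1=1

outcome vector order: (B.R0,B.R1)
TSO (3): 00; 01; 11
TSO∖claimed = {11}

missing: B.R0=1 B.R1=1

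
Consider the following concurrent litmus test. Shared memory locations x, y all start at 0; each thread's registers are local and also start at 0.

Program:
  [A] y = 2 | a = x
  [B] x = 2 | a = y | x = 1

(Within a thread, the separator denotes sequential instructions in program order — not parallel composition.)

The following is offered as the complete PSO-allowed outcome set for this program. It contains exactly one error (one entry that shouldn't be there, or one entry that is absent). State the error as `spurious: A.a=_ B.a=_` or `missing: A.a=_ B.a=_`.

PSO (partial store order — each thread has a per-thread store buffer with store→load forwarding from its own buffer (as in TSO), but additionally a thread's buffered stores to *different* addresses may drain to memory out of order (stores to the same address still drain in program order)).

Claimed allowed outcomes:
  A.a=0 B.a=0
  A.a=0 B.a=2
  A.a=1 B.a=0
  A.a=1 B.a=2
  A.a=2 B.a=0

missing: A.a=2 B.a=2

outcome vector order: (A.a,B.a)
PSO (6): 00 02 10 12 20 22
PSO∖claimed = {22}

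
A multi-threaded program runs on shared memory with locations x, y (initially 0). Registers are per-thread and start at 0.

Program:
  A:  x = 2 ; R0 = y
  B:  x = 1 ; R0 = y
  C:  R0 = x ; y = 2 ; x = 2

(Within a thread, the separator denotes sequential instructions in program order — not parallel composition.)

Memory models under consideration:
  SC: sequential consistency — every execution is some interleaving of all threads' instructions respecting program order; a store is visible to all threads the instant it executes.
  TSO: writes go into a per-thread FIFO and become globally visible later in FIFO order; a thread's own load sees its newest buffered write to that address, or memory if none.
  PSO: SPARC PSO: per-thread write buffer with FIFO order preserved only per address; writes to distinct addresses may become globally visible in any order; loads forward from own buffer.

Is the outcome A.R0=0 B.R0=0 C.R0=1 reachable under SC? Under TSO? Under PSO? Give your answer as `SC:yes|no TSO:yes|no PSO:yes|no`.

outcome vector order: (A.R0,B.R0,C.R0)
under SC → 0/0/0 0/0/1 0/0/2 0/2/0 0/2/1 0/2/2 2/0/0 2/0/1 2/0/2 2/2/0 2/2/1 2/2/2
under TSO → 0/0/0 0/0/1 0/0/2 0/2/0 0/2/1 0/2/2 2/0/0 2/0/1 2/0/2 2/2/0 2/2/1 2/2/2
under PSO → 0/0/0 0/0/1 0/0/2 0/2/0 0/2/1 0/2/2 2/0/0 2/0/1 2/0/2 2/2/0 2/2/1 2/2/2
target 0/0/1 ∈ {SC,TSO,PSO}

SC:yes TSO:yes PSO:yes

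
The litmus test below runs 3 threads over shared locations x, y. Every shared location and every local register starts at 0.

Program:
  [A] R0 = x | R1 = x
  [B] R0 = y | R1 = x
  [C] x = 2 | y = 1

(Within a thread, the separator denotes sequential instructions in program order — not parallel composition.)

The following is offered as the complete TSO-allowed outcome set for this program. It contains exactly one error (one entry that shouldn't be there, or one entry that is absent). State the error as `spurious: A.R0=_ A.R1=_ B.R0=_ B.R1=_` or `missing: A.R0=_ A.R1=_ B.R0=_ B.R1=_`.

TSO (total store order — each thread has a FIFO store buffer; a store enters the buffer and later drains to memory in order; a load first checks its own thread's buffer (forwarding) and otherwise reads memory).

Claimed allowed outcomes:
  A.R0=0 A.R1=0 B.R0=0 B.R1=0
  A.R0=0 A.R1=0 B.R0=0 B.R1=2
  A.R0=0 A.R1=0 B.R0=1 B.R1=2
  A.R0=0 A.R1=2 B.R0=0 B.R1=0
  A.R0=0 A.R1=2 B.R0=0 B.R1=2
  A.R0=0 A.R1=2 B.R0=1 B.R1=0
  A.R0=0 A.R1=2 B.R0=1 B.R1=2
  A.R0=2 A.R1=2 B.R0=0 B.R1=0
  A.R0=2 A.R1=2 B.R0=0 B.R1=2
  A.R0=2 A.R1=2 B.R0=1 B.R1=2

spurious: A.R0=0 A.R1=2 B.R0=1 B.R1=0

outcome vector order: (A.R0,A.R1,B.R0,B.R1)
[TSO] allowed = {0/0/0/0 0/0/0/2 0/0/1/2 0/2/0/0 0/2/0/2 0/2/1/2 2/2/0/0 2/2/0/2 2/2/1/2}
claimed∖TSO = {0/2/1/0}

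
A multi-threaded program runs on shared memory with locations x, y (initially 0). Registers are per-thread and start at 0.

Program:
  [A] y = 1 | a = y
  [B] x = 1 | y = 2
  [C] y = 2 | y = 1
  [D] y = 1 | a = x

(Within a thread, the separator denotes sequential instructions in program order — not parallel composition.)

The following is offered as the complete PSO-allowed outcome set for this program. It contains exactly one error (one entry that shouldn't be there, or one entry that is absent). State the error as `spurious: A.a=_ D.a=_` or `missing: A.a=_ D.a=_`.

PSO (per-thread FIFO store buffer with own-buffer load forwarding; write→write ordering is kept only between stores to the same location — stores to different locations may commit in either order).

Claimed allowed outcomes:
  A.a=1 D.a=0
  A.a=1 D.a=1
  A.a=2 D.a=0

missing: A.a=2 D.a=1

outcome vector order: (A.a,D.a)
[PSO] allowed = {(1,0) (1,1) (2,0) (2,1)}
PSO∖claimed = {(2,1)}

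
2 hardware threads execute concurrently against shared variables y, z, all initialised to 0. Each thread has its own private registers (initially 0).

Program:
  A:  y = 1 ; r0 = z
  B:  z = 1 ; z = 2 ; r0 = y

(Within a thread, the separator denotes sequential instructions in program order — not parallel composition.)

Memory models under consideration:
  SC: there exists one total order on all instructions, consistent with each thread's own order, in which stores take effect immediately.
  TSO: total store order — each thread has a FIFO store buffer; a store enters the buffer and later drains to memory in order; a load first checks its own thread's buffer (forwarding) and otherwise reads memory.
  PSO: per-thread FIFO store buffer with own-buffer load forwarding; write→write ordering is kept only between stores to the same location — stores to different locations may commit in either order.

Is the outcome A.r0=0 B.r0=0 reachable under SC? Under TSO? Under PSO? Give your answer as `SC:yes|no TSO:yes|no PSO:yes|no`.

SC:no TSO:yes PSO:yes

outcome vector order: (A.r0,B.r0)
under SC → 0/1 1/1 2/0 2/1
under TSO → 0/0 0/1 1/0 1/1 2/0 2/1
under PSO → 0/0 0/1 1/0 1/1 2/0 2/1
target 0/0 ∈ {TSO,PSO}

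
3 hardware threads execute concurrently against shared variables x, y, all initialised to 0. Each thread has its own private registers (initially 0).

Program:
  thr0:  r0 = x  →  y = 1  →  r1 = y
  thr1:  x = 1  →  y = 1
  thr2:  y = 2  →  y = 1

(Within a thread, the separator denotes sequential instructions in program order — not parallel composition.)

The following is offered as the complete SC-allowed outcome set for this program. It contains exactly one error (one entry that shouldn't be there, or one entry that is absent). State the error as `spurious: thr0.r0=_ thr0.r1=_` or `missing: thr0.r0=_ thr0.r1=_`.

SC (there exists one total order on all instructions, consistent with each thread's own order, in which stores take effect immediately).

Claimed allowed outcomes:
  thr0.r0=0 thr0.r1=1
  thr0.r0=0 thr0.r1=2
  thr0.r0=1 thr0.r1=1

outcome vector order: (thr0.r0,thr0.r1)
[SC] allowed = {<0 1> <0 2> <1 1> <1 2>}
SC∖claimed = {<1 2>}

missing: thr0.r0=1 thr0.r1=2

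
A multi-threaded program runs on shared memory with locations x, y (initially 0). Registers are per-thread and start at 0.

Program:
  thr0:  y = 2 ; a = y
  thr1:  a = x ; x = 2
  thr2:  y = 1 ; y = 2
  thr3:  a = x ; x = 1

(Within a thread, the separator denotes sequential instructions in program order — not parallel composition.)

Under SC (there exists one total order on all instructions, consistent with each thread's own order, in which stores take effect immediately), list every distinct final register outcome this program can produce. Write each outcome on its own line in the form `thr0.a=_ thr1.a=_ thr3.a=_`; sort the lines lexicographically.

thr0.a=1 thr1.a=0 thr3.a=0
thr0.a=1 thr1.a=0 thr3.a=2
thr0.a=1 thr1.a=1 thr3.a=0
thr0.a=2 thr1.a=0 thr3.a=0
thr0.a=2 thr1.a=0 thr3.a=2
thr0.a=2 thr1.a=1 thr3.a=0

outcome vector order: (thr0.a,thr1.a,thr3.a)
|SC outcomes| = 6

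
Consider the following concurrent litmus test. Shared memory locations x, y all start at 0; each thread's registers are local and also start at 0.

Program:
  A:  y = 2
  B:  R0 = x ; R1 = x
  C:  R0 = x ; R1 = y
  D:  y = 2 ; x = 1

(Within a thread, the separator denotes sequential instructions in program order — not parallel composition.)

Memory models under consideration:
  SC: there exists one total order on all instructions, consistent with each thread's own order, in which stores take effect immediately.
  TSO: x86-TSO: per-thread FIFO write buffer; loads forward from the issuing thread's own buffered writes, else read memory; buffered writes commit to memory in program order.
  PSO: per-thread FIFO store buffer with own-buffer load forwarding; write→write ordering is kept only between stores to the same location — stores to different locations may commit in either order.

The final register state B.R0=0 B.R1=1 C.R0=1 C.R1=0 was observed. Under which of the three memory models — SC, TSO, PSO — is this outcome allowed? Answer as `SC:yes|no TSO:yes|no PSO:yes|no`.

outcome vector order: (B.R0,B.R1,C.R0,C.R1)
SC (9): (0,0,0,0) (0,0,0,2) (0,0,1,2) (0,1,0,0) (0,1,0,2) (0,1,1,2) (1,1,0,0) (1,1,0,2) (1,1,1,2)
TSO (9): (0,0,0,0) (0,0,0,2) (0,0,1,2) (0,1,0,0) (0,1,0,2) (0,1,1,2) (1,1,0,0) (1,1,0,2) (1,1,1,2)
PSO (12): (0,0,0,0) (0,0,0,2) (0,0,1,0) (0,0,1,2) (0,1,0,0) (0,1,0,2) (0,1,1,0) (0,1,1,2) (1,1,0,0) (1,1,0,2) (1,1,1,0) (1,1,1,2)
target (0,1,1,0) ∈ {PSO}

SC:no TSO:no PSO:yes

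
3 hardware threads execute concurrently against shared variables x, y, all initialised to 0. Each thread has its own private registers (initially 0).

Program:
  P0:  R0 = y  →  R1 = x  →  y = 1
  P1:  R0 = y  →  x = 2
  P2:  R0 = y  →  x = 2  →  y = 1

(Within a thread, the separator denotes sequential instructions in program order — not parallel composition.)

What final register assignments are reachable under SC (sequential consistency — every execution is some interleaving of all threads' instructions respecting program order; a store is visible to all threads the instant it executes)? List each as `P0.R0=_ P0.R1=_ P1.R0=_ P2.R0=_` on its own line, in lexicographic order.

outcome vector order: (P0.R0,P0.R1,P1.R0,P2.R0)
|SC outcomes| = 9

P0.R0=0 P0.R1=0 P1.R0=0 P2.R0=0
P0.R0=0 P0.R1=0 P1.R0=0 P2.R0=1
P0.R0=0 P0.R1=0 P1.R0=1 P2.R0=0
P0.R0=0 P0.R1=0 P1.R0=1 P2.R0=1
P0.R0=0 P0.R1=2 P1.R0=0 P2.R0=0
P0.R0=0 P0.R1=2 P1.R0=0 P2.R0=1
P0.R0=0 P0.R1=2 P1.R0=1 P2.R0=0
P0.R0=1 P0.R1=2 P1.R0=0 P2.R0=0
P0.R0=1 P0.R1=2 P1.R0=1 P2.R0=0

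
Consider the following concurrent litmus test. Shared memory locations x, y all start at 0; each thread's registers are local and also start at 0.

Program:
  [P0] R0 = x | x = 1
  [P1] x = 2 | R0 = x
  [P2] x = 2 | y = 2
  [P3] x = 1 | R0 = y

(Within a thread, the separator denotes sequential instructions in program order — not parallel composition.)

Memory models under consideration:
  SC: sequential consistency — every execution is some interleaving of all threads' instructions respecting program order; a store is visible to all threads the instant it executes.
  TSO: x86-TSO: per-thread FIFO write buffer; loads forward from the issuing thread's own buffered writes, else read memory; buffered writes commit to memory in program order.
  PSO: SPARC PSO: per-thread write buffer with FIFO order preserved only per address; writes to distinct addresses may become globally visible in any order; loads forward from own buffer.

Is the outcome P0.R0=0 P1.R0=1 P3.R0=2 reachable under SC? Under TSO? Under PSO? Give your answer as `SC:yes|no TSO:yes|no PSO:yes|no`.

SC:yes TSO:yes PSO:yes

outcome vector order: (P0.R0,P1.R0,P3.R0)
SC: 12 outcomes — {(0,1,0); (0,1,2); (0,2,0); (0,2,2); (1,1,0); (1,1,2); (1,2,0); (1,2,2); (2,1,0); (2,1,2); (2,2,0); (2,2,2)}
TSO: 12 outcomes — {(0,1,0); (0,1,2); (0,2,0); (0,2,2); (1,1,0); (1,1,2); (1,2,0); (1,2,2); (2,1,0); (2,1,2); (2,2,0); (2,2,2)}
PSO: 12 outcomes — {(0,1,0); (0,1,2); (0,2,0); (0,2,2); (1,1,0); (1,1,2); (1,2,0); (1,2,2); (2,1,0); (2,1,2); (2,2,0); (2,2,2)}
target (0,1,2) ∈ {SC,TSO,PSO}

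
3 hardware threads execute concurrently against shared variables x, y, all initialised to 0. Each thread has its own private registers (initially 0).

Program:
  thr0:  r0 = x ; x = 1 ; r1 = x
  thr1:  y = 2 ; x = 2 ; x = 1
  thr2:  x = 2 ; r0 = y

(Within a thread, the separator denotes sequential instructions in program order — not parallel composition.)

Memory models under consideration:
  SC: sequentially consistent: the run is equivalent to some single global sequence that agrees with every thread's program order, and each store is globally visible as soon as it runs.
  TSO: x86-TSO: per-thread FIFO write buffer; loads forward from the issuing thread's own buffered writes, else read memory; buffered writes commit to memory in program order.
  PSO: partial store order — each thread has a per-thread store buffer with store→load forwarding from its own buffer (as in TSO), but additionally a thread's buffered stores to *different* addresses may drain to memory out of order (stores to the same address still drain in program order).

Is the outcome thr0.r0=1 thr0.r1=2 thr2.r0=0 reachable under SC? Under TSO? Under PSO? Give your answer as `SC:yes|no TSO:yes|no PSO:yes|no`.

outcome vector order: (thr0.r0,thr0.r1,thr2.r0)
SC (11): 0/1/0, 0/1/2, 0/2/0, 0/2/2, 1/1/0, 1/1/2, 1/2/2, 2/1/0, 2/1/2, 2/2/0, 2/2/2
TSO (12): 0/1/0, 0/1/2, 0/2/0, 0/2/2, 1/1/0, 1/1/2, 1/2/0, 1/2/2, 2/1/0, 2/1/2, 2/2/0, 2/2/2
PSO (12): 0/1/0, 0/1/2, 0/2/0, 0/2/2, 1/1/0, 1/1/2, 1/2/0, 1/2/2, 2/1/0, 2/1/2, 2/2/0, 2/2/2
target 1/2/0 ∈ {TSO,PSO}

SC:no TSO:yes PSO:yes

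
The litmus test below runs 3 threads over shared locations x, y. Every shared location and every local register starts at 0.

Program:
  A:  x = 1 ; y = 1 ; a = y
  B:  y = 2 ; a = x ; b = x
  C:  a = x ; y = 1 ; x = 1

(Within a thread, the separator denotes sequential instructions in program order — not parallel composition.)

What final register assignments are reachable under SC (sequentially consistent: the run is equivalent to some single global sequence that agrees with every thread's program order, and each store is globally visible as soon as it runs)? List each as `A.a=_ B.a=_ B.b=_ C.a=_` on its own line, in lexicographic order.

outcome vector order: (A.a,B.a,B.b,C.a)
|SC outcomes| = 8

A.a=1 B.a=0 B.b=0 C.a=0
A.a=1 B.a=0 B.b=0 C.a=1
A.a=1 B.a=0 B.b=1 C.a=0
A.a=1 B.a=0 B.b=1 C.a=1
A.a=1 B.a=1 B.b=1 C.a=0
A.a=1 B.a=1 B.b=1 C.a=1
A.a=2 B.a=1 B.b=1 C.a=0
A.a=2 B.a=1 B.b=1 C.a=1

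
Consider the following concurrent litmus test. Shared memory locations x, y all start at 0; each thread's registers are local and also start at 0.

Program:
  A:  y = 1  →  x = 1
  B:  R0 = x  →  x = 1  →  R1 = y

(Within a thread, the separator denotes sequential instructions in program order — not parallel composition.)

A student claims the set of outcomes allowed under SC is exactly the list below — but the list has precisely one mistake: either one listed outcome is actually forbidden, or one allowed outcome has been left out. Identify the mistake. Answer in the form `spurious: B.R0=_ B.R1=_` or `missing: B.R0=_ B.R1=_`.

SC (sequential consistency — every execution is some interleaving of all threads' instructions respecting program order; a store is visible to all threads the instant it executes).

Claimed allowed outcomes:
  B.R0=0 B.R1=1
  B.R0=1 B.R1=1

outcome vector order: (B.R0,B.R1)
[SC] allowed = {(0,0); (0,1); (1,1)}
SC∖claimed = {(0,0)}

missing: B.R0=0 B.R1=0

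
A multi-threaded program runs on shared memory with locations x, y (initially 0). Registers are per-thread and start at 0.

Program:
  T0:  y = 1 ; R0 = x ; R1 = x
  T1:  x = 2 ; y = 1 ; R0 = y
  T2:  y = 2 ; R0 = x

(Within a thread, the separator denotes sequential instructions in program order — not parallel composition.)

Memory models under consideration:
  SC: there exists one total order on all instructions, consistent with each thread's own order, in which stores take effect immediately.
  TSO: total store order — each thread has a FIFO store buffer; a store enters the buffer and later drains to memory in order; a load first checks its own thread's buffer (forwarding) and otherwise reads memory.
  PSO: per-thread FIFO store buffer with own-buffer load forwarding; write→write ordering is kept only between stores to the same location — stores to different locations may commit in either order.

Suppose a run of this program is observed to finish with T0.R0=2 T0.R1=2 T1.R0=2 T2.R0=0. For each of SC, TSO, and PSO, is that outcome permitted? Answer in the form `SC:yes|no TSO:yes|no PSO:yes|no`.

outcome vector order: (T0.R0,T0.R1,T1.R0,T2.R0)
SC (9): (0,0,1,0); (0,0,1,2); (0,0,2,2); (0,2,1,0); (0,2,1,2); (0,2,2,2); (2,2,1,0); (2,2,1,2); (2,2,2,2)
TSO (12): (0,0,1,0); (0,0,1,2); (0,0,2,0); (0,0,2,2); (0,2,1,0); (0,2,1,2); (0,2,2,0); (0,2,2,2); (2,2,1,0); (2,2,1,2); (2,2,2,0); (2,2,2,2)
PSO (12): (0,0,1,0); (0,0,1,2); (0,0,2,0); (0,0,2,2); (0,2,1,0); (0,2,1,2); (0,2,2,0); (0,2,2,2); (2,2,1,0); (2,2,1,2); (2,2,2,0); (2,2,2,2)
target (2,2,2,0) ∈ {TSO,PSO}

SC:no TSO:yes PSO:yes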